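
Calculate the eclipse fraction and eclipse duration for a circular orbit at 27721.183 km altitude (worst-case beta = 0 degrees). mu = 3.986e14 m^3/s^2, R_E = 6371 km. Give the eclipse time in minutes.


r = 34092.1830 km
T = 1044.1002 min
Eclipse fraction = arcsin(R_E/r)/pi = arcsin(6371.0000/34092.1830)/pi
= arcsin(0.1868757)/pi = 0.05983616
Eclipse duration = 0.05983616 * 1044.1002 = 62.4749 min

62.4749 minutes


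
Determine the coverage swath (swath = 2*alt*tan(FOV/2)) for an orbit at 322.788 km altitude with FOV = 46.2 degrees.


FOV = 46.2 deg = 0.8063421 rad
swath = 2 * alt * tan(FOV/2) = 2 * 322.788 * tan(0.4031711)
swath = 2 * 322.788 * 0.4265361
swath = 275.3615 km

275.3615 km


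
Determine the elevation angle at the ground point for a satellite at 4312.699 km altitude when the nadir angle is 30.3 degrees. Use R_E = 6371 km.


r = R_E + alt = 10683.6990 km
Law of sines in the satellite / Earth-center / ground-point triangle:
  sin(nadir)/R_E = sin(90 + el)/r  =>  cos(el) = (r/R_E)*sin(nadir)
cos(el) = (10683.6990 / 6371.0000) * sin(30.3 deg) = 0.8460558
el = arccos(0.8460558) = 32.2148 deg
(Earth-central angle = 90 - nadir - el = 27.4852 deg)

32.2148 degrees


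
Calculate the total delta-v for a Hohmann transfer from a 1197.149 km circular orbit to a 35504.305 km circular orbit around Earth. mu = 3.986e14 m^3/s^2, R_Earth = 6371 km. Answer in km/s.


r1 = 7568.1490 km = 7.568149e+06 m
r2 = 41875.3050 km = 4.1875305e+07 m
dv1 = sqrt(mu/r1)*(sqrt(2*r2/(r1+r2)) - 1) = 2187.9699 m/s
dv2 = sqrt(mu/r2)*(1 - sqrt(2*r1/(r1+r2))) = 1378.1995 m/s
total dv = |dv1| + |dv2| = 2187.9699 + 1378.1995 = 3566.1694 m/s = 3.5662 km/s

3.5662 km/s


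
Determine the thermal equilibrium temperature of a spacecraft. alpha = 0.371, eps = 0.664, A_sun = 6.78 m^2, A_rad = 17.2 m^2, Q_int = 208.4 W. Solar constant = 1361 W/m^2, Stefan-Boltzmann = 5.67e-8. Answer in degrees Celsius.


Numerator = alpha*S*A_sun + Q_int = 0.371*1361*6.78 + 208.4 = 3631.8322 W
Denominator = eps*sigma*A_rad = 0.664*5.67e-8*17.2 = 6.4755936e-07 W/K^4
T^4 = 5.6084931e+09 K^4
T = 273.6601 K = 0.5101413 C

0.5101 degrees Celsius


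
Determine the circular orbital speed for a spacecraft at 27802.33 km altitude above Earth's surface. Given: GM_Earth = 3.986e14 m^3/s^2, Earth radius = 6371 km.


r = R_E + alt = 6371.0 + 27802.33 = 34173.3300 km = 3.417333e+07 m
v = sqrt(mu/r) = sqrt(3.986e14 / 3.417333e+07) = 3415.2696 m/s = 3.4153 km/s

3.4153 km/s


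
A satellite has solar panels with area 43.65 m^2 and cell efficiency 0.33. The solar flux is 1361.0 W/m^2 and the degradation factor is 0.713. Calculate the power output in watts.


P = area * eta * S * degradation
P = 43.65 * 0.33 * 1361.0 * 0.713
P = 13978.0260 W

13978.0260 W


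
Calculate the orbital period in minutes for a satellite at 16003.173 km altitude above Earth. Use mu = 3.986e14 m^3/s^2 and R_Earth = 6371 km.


r = 22374.1730 km = 2.2374173e+07 m
T = 2*pi*sqrt(r^3/mu) = 2*pi*sqrt(1.1200592e+22 / 3.986e14)
T = 33306.7079 s = 555.1118 min

555.1118 minutes


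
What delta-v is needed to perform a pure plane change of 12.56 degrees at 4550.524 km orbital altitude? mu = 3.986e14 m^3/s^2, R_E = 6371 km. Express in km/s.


r = 10921.5240 km = 1.0921524e+07 m
V = sqrt(mu/r) = 6041.2530 m/s
di = 12.56 deg = 0.2192134 rad
dV = 2*V*sin(di/2) = 2*6041.2530*sin(0.1096067)
dV = 1321.6733 m/s = 1.3217 km/s

1.3217 km/s


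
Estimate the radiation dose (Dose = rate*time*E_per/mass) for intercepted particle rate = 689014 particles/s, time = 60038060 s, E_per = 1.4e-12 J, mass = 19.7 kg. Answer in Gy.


Total energy deposited = rate * time * E_per
  = 689014 * 60038060 * 1.4e-12 = 57.9139 J
Dose = E_total / mass = 57.9139 / 19.7
Dose = 2.9398 Gy

2.9398 Gy


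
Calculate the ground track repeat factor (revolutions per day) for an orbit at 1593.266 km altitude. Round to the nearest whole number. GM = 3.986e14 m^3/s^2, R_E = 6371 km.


r = 7.964266e+06 m
T = 2*pi*sqrt(r^3/mu) = 7073.4267 s = 117.8904 min
revs/day = 1440 / 117.8904 = 12.2147
Rounded: 12 revolutions per day

12 revolutions per day


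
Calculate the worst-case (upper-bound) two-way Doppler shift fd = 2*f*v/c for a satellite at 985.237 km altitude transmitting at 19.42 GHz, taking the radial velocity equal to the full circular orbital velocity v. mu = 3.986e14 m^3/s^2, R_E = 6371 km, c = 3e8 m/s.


r = 7.356237e+06 m
v = sqrt(mu/r) = 7361.0673 m/s (worst-case radial velocity)
f = 19.42 GHz = 1.942e+10 Hz
fd = 2*f*v/c = 2*1.942e+10*7361.0673/3.0e+08
fd = 953012.8518 Hz

953012.8518 Hz


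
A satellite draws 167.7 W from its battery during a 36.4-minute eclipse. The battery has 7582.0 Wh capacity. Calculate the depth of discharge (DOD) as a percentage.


E_used = P * t / 60 = 167.7 * 36.4 / 60 = 101.7380 Wh
DOD = E_used / E_total * 100 = 101.7380 / 7582.0 * 100
DOD = 1.3418 %

1.3418 %


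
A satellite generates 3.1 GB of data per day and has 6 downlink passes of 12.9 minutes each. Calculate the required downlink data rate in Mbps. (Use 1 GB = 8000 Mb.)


total contact time = 6 * 12.9 * 60 = 4644.0000 s
data = 3.1 GB = 24800.0000 Mb
rate = 24800.0000 / 4644.0000 = 5.3402 Mbps

5.3402 Mbps


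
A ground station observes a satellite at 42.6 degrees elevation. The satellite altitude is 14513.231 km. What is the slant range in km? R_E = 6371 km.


h = 14513.231 km, el = 42.6 deg
d = -R_E*sin(el) + sqrt((R_E*sin(el))^2 + 2*R_E*h + h^2)
d = -6371.0000*sin(0.7435103) + sqrt((6371.0000*0.676876)^2 + 2*6371.0000*14513.231 + 14513.231^2)
d = 16038.4968 km

16038.4968 km


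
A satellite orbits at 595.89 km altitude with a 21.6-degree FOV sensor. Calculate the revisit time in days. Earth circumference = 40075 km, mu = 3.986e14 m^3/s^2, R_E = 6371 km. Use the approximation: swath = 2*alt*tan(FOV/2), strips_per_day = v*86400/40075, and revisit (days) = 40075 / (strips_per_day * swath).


swath = 2*595.89*tan(0.1884956) = 227.3442 km
v = sqrt(mu/r) = 7563.9591 m/s = 7.5640 km/s
strips/day = v*86400/40075 = 7.5640*86400/40075 = 16.3076
coverage/day = strips * swath = 16.3076 * 227.3442 = 3707.4325 km
revisit = 40075 / 3707.4325 = 10.8094 days

10.8094 days


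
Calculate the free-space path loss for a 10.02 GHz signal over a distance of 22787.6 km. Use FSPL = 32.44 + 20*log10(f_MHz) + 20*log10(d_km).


f = 10.02 GHz = 10020.0000 MHz
d = 22787.6 km
FSPL = 32.44 + 20*log10(10020.0000) + 20*log10(22787.6)
FSPL = 32.44 + 80.0174 + 87.1540
FSPL = 199.6113 dB

199.6113 dB


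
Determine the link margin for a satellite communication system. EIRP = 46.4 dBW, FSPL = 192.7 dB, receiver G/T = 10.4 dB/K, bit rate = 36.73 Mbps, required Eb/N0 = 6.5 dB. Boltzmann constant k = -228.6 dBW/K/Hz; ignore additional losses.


C/N0 = EIRP - FSPL + G/T - k = 46.4 - 192.7 + 10.4 - (-228.6)
C/N0 = 92.7000 dB-Hz
R_b = 36.73 Mbps = 3.673e+07 bps -> 10*log10(R_b) = 75.6502 dB-Hz
Eb/N0 = C/N0 - 10*log10(R_b) = 92.7000 - 75.6502 = 17.0498 dB
Margin = Eb/N0 - Eb/N0_req = 17.0498 - 6.5 = 10.5498 dB (link closes)

10.5498 dB


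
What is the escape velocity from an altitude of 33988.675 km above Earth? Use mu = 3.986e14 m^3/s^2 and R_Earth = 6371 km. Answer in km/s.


r = 6371.0 + 33988.675 = 40359.6750 km = 4.0359675e+07 m
v_esc = sqrt(2*mu/r) = sqrt(2*3.986e14 / 4.0359675e+07)
v_esc = 4444.3660 m/s = 4.4444 km/s

4.4444 km/s


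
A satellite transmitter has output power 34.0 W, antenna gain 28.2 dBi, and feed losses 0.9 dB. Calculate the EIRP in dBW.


Pt = 34.0 W = 15.3148 dBW
EIRP = Pt_dBW + Gt - losses = 15.3148 + 28.2 - 0.9 = 42.6148 dBW

42.6148 dBW


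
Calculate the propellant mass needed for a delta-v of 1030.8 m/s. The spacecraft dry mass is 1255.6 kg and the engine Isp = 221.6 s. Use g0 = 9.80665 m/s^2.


ve = Isp * g0 = 221.6 * 9.80665 = 2173.153640 m/s
mass ratio = exp(dv/ve) = exp(1030.8/2173.153640) = 1.60694313
m_prop = m_dry * (mr - 1) = 1255.6 * (1.60694313 - 1)
m_prop = 762.0778 kg

762.0778 kg


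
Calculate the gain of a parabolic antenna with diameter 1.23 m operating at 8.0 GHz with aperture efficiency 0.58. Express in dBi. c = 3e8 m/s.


lambda = c/f = 3e8 / 8.0e+09 = 0.0375 m
G = eta*(pi*D/lambda)^2 = 0.58*(pi*1.23/0.0375)^2
G = 6158.5068 (linear)
G = 10*log10(6158.5068) = 37.8948 dBi

37.8948 dBi


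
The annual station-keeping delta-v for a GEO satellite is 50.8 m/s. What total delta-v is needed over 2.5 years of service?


dV = rate * years = 50.8 * 2.5
dV = 127.0000 m/s

127.0000 m/s


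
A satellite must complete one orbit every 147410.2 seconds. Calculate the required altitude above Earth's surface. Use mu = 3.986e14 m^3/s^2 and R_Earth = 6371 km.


T = 147410.2 s
r = (mu*T^2/(4*pi^2))^(1/3) = (3.986e14 * 147410.2^2 / (4*pi^2))^(1/3)
r = 6.0312992e+07 m = 60312.9924 km
alt = r - R_E = 60312.9924 - 6371 = 53941.9924 km

53941.9924 km


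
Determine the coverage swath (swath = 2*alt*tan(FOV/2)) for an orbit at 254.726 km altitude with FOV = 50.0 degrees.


FOV = 50.0 deg = 0.8726646 rad
swath = 2 * alt * tan(FOV/2) = 2 * 254.726 * tan(0.4363323)
swath = 2 * 254.726 * 0.4663077
swath = 237.5614 km

237.5614 km


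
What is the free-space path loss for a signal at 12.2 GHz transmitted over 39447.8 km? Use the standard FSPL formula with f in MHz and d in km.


f = 12.2 GHz = 12200.0000 MHz
d = 39447.8 km
FSPL = 32.44 + 20*log10(12200.0000) + 20*log10(39447.8)
FSPL = 32.44 + 81.7272 + 91.9205
FSPL = 206.0877 dB

206.0877 dB


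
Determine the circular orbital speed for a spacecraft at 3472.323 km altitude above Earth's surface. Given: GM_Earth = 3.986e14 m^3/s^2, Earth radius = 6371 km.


r = R_E + alt = 6371.0 + 3472.323 = 9843.3230 km = 9.843323e+06 m
v = sqrt(mu/r) = sqrt(3.986e14 / 9.843323e+06) = 6363.5254 m/s = 6.3635 km/s

6.3635 km/s


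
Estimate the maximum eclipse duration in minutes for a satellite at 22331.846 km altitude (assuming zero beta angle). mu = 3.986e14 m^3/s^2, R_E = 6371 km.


r = 28702.8460 km
T = 806.5799 min
Eclipse fraction = arcsin(R_E/r)/pi = arcsin(6371.0000/28702.8460)/pi
= arcsin(0.2219641)/pi = 0.07124676
Eclipse duration = 0.07124676 * 806.5799 = 57.4662 min

57.4662 minutes


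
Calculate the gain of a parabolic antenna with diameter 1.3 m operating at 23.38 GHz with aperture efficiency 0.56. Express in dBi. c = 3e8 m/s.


lambda = c/f = 3e8 / 2.338e+10 = 0.01283148 m
G = eta*(pi*D/lambda)^2 = 0.56*(pi*1.3/0.01283148)^2
G = 56731.0708 (linear)
G = 10*log10(56731.0708) = 47.5382 dBi

47.5382 dBi


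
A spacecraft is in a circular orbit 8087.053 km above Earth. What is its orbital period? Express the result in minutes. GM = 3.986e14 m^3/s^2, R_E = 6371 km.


r = 14458.0530 km = 1.4458053e+07 m
T = 2*pi*sqrt(r^3/mu) = 2*pi*sqrt(3.0222434e+21 / 3.986e14)
T = 17301.1886 s = 288.3531 min

288.3531 minutes


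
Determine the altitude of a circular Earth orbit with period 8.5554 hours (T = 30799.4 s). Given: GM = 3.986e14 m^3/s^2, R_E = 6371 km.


T = 30799.4 s
r = (mu*T^2/(4*pi^2))^(1/3) = (3.986e14 * 30799.4^2 / (4*pi^2))^(1/3)
r = 2.1236716e+07 m = 21236.7159 km
alt = r - R_E = 21236.7159 - 6371 = 14865.7159 km

14865.7159 km


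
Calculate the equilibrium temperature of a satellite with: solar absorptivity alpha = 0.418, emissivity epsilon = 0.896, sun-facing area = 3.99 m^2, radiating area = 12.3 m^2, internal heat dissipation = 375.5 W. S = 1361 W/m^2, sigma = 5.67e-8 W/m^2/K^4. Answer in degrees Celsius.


Numerator = alpha*S*A_sun + Q_int = 0.418*1361*3.99 + 375.5 = 2645.4030 W
Denominator = eps*sigma*A_rad = 0.896*5.67e-8*12.3 = 6.2487936e-07 W/K^4
T^4 = 4.233462e+09 K^4
T = 255.0785 K = -18.0715 C

-18.0715 degrees Celsius


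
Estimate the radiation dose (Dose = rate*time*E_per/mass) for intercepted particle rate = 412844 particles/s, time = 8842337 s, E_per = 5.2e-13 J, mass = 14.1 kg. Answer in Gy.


Total energy deposited = rate * time * E_per
  = 412844 * 8842337 * 5.2e-13 = 1.8983 J
Dose = E_total / mass = 1.8983 / 14.1
Dose = 0.1346286 Gy

0.1346 Gy


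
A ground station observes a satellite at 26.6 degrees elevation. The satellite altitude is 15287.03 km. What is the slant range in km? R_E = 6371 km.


h = 15287.03 km, el = 26.6 deg
d = -R_E*sin(el) + sqrt((R_E*sin(el))^2 + 2*R_E*h + h^2)
d = -6371.0000*sin(0.4642576) + sqrt((6371.0000*0.4477591)^2 + 2*6371.0000*15287.03 + 15287.03^2)
d = 18042.7418 km

18042.7418 km


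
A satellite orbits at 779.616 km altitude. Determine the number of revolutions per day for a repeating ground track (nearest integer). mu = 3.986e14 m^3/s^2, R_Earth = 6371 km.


r = 7.150616e+06 m
T = 2*pi*sqrt(r^3/mu) = 6017.6428 s = 100.2940 min
revs/day = 1440 / 100.2940 = 14.3578
Rounded: 14 revolutions per day

14 revolutions per day


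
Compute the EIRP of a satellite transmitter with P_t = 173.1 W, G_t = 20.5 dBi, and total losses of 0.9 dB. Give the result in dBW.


Pt = 173.1 W = 22.3830 dBW
EIRP = Pt_dBW + Gt - losses = 22.3830 + 20.5 - 0.9 = 41.9830 dBW

41.9830 dBW


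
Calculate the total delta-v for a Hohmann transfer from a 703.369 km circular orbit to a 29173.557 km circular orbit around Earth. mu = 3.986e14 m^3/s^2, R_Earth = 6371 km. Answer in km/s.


r1 = 7074.3690 km = 7.074369e+06 m
r2 = 35544.5570 km = 3.5544557e+07 m
dv1 = sqrt(mu/r1)*(sqrt(2*r2/(r1+r2)) - 1) = 2188.2123 m/s
dv2 = sqrt(mu/r2)*(1 - sqrt(2*r1/(r1+r2))) = 1419.2677 m/s
total dv = |dv1| + |dv2| = 2188.2123 + 1419.2677 = 3607.4800 m/s = 3.6075 km/s

3.6075 km/s


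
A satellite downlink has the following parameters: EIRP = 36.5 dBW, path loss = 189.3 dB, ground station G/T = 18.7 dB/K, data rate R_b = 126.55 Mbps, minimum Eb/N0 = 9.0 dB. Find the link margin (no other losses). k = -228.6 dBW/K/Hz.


C/N0 = EIRP - FSPL + G/T - k = 36.5 - 189.3 + 18.7 - (-228.6)
C/N0 = 94.5000 dB-Hz
R_b = 126.55 Mbps = 1.2655e+08 bps -> 10*log10(R_b) = 81.0226 dB-Hz
Eb/N0 = C/N0 - 10*log10(R_b) = 94.5000 - 81.0226 = 13.4774 dB
Margin = Eb/N0 - Eb/N0_req = 13.4774 - 9.0 = 4.4774 dB (link closes)

4.4774 dB


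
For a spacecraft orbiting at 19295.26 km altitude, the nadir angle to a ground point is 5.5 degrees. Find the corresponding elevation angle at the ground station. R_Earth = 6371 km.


r = R_E + alt = 25666.2600 km
Law of sines in the satellite / Earth-center / ground-point triangle:
  sin(nadir)/R_E = sin(90 + el)/r  =>  cos(el) = (r/R_E)*sin(nadir)
cos(el) = (25666.2600 / 6371.0000) * sin(5.5 deg) = 0.3861249
el = arccos(0.3861249) = 67.2864 deg
(Earth-central angle = 90 - nadir - el = 17.2136 deg)

67.2864 degrees


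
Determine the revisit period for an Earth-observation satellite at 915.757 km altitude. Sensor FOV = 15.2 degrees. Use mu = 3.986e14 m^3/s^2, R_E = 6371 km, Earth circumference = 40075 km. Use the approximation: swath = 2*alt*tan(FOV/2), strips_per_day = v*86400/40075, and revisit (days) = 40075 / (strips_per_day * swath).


swath = 2*915.757*tan(0.132645) = 244.3761 km
v = sqrt(mu/r) = 7396.0784 m/s = 7.3961 km/s
strips/day = v*86400/40075 = 7.3961*86400/40075 = 15.9456
coverage/day = strips * swath = 15.9456 * 244.3761 = 3896.7318 km
revisit = 40075 / 3896.7318 = 10.2843 days

10.2843 days


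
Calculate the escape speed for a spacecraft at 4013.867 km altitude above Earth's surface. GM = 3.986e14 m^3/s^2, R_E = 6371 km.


r = 6371.0 + 4013.867 = 10384.8670 km = 1.0384867e+07 m
v_esc = sqrt(2*mu/r) = sqrt(2*3.986e14 / 1.0384867e+07)
v_esc = 8761.5950 m/s = 8.7616 km/s

8.7616 km/s


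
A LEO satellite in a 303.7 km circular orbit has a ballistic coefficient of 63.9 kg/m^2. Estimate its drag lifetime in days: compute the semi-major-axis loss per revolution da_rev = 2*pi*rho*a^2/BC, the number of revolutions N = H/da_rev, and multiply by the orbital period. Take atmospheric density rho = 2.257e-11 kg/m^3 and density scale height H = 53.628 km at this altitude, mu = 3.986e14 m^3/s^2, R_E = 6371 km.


a = R_E + alt = 6674.7000 km = 6.6747e+06 m
da_rev = 2*pi*rho*a^2/BC = 2*pi*2.257e-11*(6.6747e+06)^2/63.9 = 98.872171 m per revolution
N = H/da_rev = 53628.0000 m / 98.872171 m = 542.3973 revolutions
P = 2*pi*sqrt(a^3/mu) = 5426.9878 s
lifetime = N*P = 542.3973 * 5426.9878 = 2.9435836e+06 s = 34.0693 days

34.0693 days


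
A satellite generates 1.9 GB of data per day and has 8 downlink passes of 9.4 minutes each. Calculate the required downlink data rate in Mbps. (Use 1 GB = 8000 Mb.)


total contact time = 8 * 9.4 * 60 = 4512.0000 s
data = 1.9 GB = 15200.0000 Mb
rate = 15200.0000 / 4512.0000 = 3.3688 Mbps

3.3688 Mbps


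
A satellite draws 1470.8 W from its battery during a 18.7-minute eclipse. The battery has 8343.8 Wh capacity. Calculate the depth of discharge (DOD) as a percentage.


E_used = P * t / 60 = 1470.8 * 18.7 / 60 = 458.3993 Wh
DOD = E_used / E_total * 100 = 458.3993 / 8343.8 * 100
DOD = 5.4939 %

5.4939 %


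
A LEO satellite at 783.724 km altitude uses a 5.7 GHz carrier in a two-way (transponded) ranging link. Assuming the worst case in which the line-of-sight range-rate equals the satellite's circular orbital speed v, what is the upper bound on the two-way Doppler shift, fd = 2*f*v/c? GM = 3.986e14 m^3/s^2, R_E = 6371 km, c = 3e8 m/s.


r = 7.154724e+06 m
v = sqrt(mu/r) = 7464.0099 m/s (worst-case radial velocity)
f = 5.7 GHz = 5.7e+09 Hz
fd = 2*f*v/c = 2*5.7e+09*7464.0099/3.0e+08
fd = 283632.3748 Hz

283632.3748 Hz


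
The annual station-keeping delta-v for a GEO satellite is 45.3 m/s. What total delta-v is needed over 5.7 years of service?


dV = rate * years = 45.3 * 5.7
dV = 258.2100 m/s

258.2100 m/s


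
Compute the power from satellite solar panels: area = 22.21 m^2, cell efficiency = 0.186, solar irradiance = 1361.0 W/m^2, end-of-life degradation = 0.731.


P = area * eta * S * degradation
P = 22.21 * 0.186 * 1361.0 * 0.731
P = 4109.9544 W

4109.9544 W


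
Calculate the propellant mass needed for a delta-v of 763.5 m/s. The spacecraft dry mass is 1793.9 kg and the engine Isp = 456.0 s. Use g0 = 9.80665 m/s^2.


ve = Isp * g0 = 456.0 * 9.80665 = 4471.832400 m/s
mass ratio = exp(dv/ve) = exp(763.5/4471.832400) = 1.18617682
m_prop = m_dry * (mr - 1) = 1793.9 * (1.18617682 - 1)
m_prop = 333.9826 kg

333.9826 kg


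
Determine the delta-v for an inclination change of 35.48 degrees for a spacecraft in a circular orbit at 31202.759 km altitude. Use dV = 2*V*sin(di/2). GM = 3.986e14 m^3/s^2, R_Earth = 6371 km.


r = 37573.7590 km = 3.7573759e+07 m
V = sqrt(mu/r) = 3257.0642 m/s
di = 35.48 deg = 0.6192428 rad
dV = 2*V*sin(di/2) = 2*3257.0642*sin(0.3096214)
dV = 1984.8424 m/s = 1.9848 km/s

1.9848 km/s


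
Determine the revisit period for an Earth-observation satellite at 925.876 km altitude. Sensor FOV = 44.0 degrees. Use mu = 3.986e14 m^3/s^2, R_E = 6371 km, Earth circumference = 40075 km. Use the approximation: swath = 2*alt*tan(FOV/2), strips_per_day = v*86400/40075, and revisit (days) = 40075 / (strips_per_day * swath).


swath = 2*925.876*tan(0.3839724) = 748.1564 km
v = sqrt(mu/r) = 7390.9483 m/s = 7.3909 km/s
strips/day = v*86400/40075 = 7.3909*86400/40075 = 15.9346
coverage/day = strips * swath = 15.9346 * 748.1564 = 11921.5508 km
revisit = 40075 / 11921.5508 = 3.3616 days

3.3616 days


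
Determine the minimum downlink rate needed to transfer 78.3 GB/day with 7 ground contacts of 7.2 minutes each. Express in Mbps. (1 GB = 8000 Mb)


total contact time = 7 * 7.2 * 60 = 3024.0000 s
data = 78.3 GB = 626400.0000 Mb
rate = 626400.0000 / 3024.0000 = 207.1429 Mbps

207.1429 Mbps


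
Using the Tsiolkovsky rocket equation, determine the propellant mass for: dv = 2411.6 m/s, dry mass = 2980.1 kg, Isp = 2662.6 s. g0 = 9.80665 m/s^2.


ve = Isp * g0 = 2662.6 * 9.80665 = 26111.186290 m/s
mass ratio = exp(dv/ve) = exp(2411.6/26111.186290) = 1.09675836
m_prop = m_dry * (mr - 1) = 2980.1 * (1.09675836 - 1)
m_prop = 288.3496 kg

288.3496 kg


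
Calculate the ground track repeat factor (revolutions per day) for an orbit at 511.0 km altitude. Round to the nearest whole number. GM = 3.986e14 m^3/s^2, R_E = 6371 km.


r = 6.882e+06 m
T = 2*pi*sqrt(r^3/mu) = 5681.7644 s = 94.6961 min
revs/day = 1440 / 94.6961 = 15.2065
Rounded: 15 revolutions per day

15 revolutions per day


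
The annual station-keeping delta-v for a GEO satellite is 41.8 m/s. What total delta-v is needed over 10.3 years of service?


dV = rate * years = 41.8 * 10.3
dV = 430.5400 m/s

430.5400 m/s


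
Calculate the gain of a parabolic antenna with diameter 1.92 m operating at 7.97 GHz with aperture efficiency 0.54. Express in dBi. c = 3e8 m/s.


lambda = c/f = 3e8 / 7.97e+09 = 0.03764115 m
G = eta*(pi*D/lambda)^2 = 0.54*(pi*1.92/0.03764115)^2
G = 13866.6034 (linear)
G = 10*log10(13866.6034) = 41.4197 dBi

41.4197 dBi


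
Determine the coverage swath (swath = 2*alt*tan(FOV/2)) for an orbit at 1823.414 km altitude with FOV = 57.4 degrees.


FOV = 57.4 deg = 1.0018 rad
swath = 2 * alt * tan(FOV/2) = 2 * 1823.414 * tan(0.5009095)
swath = 2 * 1823.414 * 0.547484
swath = 1996.5800 km

1996.5800 km


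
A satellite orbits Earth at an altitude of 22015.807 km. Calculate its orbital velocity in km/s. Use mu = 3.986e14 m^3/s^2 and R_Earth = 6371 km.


r = R_E + alt = 6371.0 + 22015.807 = 28386.8070 km = 2.8386807e+07 m
v = sqrt(mu/r) = sqrt(3.986e14 / 2.8386807e+07) = 3747.2302 m/s = 3.7472 km/s

3.7472 km/s


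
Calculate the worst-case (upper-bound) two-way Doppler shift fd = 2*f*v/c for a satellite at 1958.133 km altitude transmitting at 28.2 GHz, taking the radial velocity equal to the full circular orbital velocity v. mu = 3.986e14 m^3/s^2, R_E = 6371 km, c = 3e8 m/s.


r = 8.329133e+06 m
v = sqrt(mu/r) = 6917.8119 m/s (worst-case radial velocity)
f = 28.2 GHz = 2.82e+10 Hz
fd = 2*f*v/c = 2*2.82e+10*6917.8119/3.0e+08
fd = 1.3005486e+06 Hz

1.3005e+06 Hz


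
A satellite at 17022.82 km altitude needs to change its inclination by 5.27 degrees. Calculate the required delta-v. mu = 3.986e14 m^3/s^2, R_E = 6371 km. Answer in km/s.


r = 23393.8200 km = 2.339382e+07 m
V = sqrt(mu/r) = 4127.7946 m/s
di = 5.27 deg = 0.09197885 rad
dV = 2*V*sin(di/2) = 2*4127.7946*sin(0.04598943)
dV = 379.5360 m/s = 0.379536 km/s

0.3795 km/s


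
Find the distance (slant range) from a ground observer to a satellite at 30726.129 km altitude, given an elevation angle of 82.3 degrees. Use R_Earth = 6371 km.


h = 30726.129 km, el = 82.3 deg
d = -R_E*sin(el) + sqrt((R_E*sin(el))^2 + 2*R_E*h + h^2)
d = -6371.0000*sin(1.4364) + sqrt((6371.0000*0.9909832)^2 + 2*6371.0000*30726.129 + 30726.129^2)
d = 30773.7525 km

30773.7525 km


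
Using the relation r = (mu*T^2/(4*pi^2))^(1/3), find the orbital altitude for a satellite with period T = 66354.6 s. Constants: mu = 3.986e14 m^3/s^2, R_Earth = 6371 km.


T = 66354.6 s
r = (mu*T^2/(4*pi^2))^(1/3) = (3.986e14 * 66354.6^2 / (4*pi^2))^(1/3)
r = 3.542473e+07 m = 35424.7295 km
alt = r - R_E = 35424.7295 - 6371 = 29053.7295 km

29053.7295 km


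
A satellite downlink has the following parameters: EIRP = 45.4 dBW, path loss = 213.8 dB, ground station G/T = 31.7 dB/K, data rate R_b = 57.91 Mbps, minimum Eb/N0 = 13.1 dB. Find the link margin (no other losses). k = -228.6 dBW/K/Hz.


C/N0 = EIRP - FSPL + G/T - k = 45.4 - 213.8 + 31.7 - (-228.6)
C/N0 = 91.9000 dB-Hz
R_b = 57.91 Mbps = 5.791e+07 bps -> 10*log10(R_b) = 77.6275 dB-Hz
Eb/N0 = C/N0 - 10*log10(R_b) = 91.9000 - 77.6275 = 14.2725 dB
Margin = Eb/N0 - Eb/N0_req = 14.2725 - 13.1 = 1.1725 dB (link closes)

1.1725 dB


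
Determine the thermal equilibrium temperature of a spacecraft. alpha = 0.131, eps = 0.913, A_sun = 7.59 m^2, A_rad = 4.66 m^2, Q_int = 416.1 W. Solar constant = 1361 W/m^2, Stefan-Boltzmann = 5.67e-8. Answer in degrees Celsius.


Numerator = alpha*S*A_sun + Q_int = 0.131*1361*7.59 + 416.1 = 1769.3287 W
Denominator = eps*sigma*A_rad = 0.913*5.67e-8*4.66 = 2.4123469e-07 W/K^4
T^4 = 7.3344705e+09 K^4
T = 292.6457 K = 19.4957 C

19.4957 degrees Celsius


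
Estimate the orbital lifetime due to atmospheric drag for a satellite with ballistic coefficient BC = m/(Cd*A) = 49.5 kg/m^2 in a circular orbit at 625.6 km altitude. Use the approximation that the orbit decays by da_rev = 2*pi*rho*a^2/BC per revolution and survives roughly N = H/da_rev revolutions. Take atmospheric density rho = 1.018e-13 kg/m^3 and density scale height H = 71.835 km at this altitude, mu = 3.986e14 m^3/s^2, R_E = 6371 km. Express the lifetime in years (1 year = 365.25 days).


a = R_E + alt = 6996.6000 km = 6.9966e+06 m
da_rev = 2*pi*rho*a^2/BC = 2*pi*1.018e-13*(6.9966e+06)^2/49.5 = 0.632552445 m per revolution
N = H/da_rev = 71835.0000 m / 0.632552445 m = 113563.7061 revolutions
P = 2*pi*sqrt(a^3/mu) = 5824.2739 s
lifetime = N*P = 113563.7061 * 5824.2739 = 6.6142613e+08 s = 7655.3950 days
years = 7655.3950 / 365.25 = 20.9593 years

20.9593 years


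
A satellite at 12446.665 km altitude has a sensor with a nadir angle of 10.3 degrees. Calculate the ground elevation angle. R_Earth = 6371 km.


r = R_E + alt = 18817.6650 km
Law of sines in the satellite / Earth-center / ground-point triangle:
  sin(nadir)/R_E = sin(90 + el)/r  =>  cos(el) = (r/R_E)*sin(nadir)
cos(el) = (18817.6650 / 6371.0000) * sin(10.3 deg) = 0.5281181
el = arccos(0.5281181) = 58.1216 deg
(Earth-central angle = 90 - nadir - el = 21.5784 deg)

58.1216 degrees


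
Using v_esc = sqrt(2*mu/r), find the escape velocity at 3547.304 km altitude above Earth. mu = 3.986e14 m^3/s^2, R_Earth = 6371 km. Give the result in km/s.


r = 6371.0 + 3547.304 = 9918.3040 km = 9.918304e+06 m
v_esc = sqrt(2*mu/r) = sqrt(2*3.986e14 / 9.918304e+06)
v_esc = 8965.3023 m/s = 8.9653 km/s

8.9653 km/s


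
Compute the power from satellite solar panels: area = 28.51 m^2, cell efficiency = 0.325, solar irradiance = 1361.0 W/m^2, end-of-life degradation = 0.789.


P = area * eta * S * degradation
P = 28.51 * 0.325 * 1361.0 * 0.789
P = 9949.8311 W

9949.8311 W


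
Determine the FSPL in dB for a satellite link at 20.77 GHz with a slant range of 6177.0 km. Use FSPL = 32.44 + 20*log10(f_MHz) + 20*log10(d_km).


f = 20.77 GHz = 20770.0000 MHz
d = 6177.0 km
FSPL = 32.44 + 20*log10(20770.0000) + 20*log10(6177.0)
FSPL = 32.44 + 86.3487 + 75.8156
FSPL = 194.6043 dB

194.6043 dB


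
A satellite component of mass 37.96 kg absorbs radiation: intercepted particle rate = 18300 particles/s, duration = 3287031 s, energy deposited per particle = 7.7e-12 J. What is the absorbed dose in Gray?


Total energy deposited = rate * time * E_per
  = 18300 * 3287031 * 7.7e-12 = 0.4631755 J
Dose = E_total / mass = 0.4631755 / 37.96
Dose = 0.01220167 Gy

0.0122 Gy


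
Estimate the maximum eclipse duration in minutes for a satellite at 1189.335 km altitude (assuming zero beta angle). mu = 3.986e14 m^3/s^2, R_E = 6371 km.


r = 7560.3350 km
T = 109.0364 min
Eclipse fraction = arcsin(R_E/r)/pi = arcsin(6371.0000/7560.3350)/pi
= arcsin(0.8426875)/pi = 0.3190279
Eclipse duration = 0.3190279 * 109.0364 = 34.7857 min

34.7857 minutes


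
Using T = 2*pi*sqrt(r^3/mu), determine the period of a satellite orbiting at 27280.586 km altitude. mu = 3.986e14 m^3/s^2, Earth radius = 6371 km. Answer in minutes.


r = 33651.5860 km = 3.3651586e+07 m
T = 2*pi*sqrt(r^3/mu) = 2*pi*sqrt(3.810804e+22 / 3.986e14)
T = 61435.5184 s = 1023.9253 min

1023.9253 minutes


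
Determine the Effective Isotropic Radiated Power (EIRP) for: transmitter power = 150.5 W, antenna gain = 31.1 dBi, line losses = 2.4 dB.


Pt = 150.5 W = 21.7754 dBW
EIRP = Pt_dBW + Gt - losses = 21.7754 + 31.1 - 2.4 = 50.4754 dBW

50.4754 dBW


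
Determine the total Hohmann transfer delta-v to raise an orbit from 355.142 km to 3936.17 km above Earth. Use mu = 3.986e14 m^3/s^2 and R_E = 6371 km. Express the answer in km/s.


r1 = 6726.1420 km = 6.726142e+06 m
r2 = 10307.1700 km = 1.030717e+07 m
dv1 = sqrt(mu/r1)*(sqrt(2*r2/(r1+r2)) - 1) = 770.6420 m/s
dv2 = sqrt(mu/r2)*(1 - sqrt(2*r1/(r1+r2))) = 692.2257 m/s
total dv = |dv1| + |dv2| = 770.6420 + 692.2257 = 1462.8678 m/s = 1.4629 km/s

1.4629 km/s


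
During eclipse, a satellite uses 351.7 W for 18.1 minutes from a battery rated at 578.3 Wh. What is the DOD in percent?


E_used = P * t / 60 = 351.7 * 18.1 / 60 = 106.0962 Wh
DOD = E_used / E_total * 100 = 106.0962 / 578.3 * 100
DOD = 18.3462 %

18.3462 %


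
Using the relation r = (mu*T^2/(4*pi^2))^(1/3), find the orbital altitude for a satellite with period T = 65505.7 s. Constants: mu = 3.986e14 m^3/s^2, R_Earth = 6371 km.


T = 65505.7 s
r = (mu*T^2/(4*pi^2))^(1/3) = (3.986e14 * 65505.7^2 / (4*pi^2))^(1/3)
r = 3.5121947e+07 m = 35121.9468 km
alt = r - R_E = 35121.9468 - 6371 = 28750.9468 km

28750.9468 km


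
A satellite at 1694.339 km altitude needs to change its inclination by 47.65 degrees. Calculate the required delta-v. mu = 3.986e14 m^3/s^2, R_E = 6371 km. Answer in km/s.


r = 8065.3390 km = 8.065339e+06 m
V = sqrt(mu/r) = 7030.0325 m/s
di = 47.65 deg = 0.8316494 rad
dV = 2*V*sin(di/2) = 2*7030.0325*sin(0.4158247)
dV = 5679.4857 m/s = 5.6795 km/s

5.6795 km/s


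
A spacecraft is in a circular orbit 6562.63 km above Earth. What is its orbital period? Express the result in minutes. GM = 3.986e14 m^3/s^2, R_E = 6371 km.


r = 12933.6300 km = 1.293363e+07 m
T = 2*pi*sqrt(r^3/mu) = 2*pi*sqrt(2.1635219e+21 / 3.986e14)
T = 14638.3413 s = 243.9724 min

243.9724 minutes


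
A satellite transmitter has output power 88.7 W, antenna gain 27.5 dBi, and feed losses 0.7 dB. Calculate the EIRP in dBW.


Pt = 88.7 W = 19.4792 dBW
EIRP = Pt_dBW + Gt - losses = 19.4792 + 27.5 - 0.7 = 46.2792 dBW

46.2792 dBW


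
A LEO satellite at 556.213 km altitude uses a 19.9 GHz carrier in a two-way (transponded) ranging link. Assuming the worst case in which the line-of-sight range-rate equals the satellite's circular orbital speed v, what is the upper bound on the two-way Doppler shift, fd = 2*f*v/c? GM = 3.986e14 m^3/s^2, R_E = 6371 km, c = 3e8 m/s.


r = 6.927213e+06 m
v = sqrt(mu/r) = 7585.5902 m/s (worst-case radial velocity)
f = 19.9 GHz = 1.99e+10 Hz
fd = 2*f*v/c = 2*1.99e+10*7585.5902/3.0e+08
fd = 1.006355e+06 Hz

1.0064e+06 Hz


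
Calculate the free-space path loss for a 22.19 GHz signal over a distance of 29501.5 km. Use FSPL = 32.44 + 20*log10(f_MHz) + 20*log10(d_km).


f = 22.19 GHz = 22190.0000 MHz
d = 29501.5 km
FSPL = 32.44 + 20*log10(22190.0000) + 20*log10(29501.5)
FSPL = 32.44 + 86.9231 + 89.3969
FSPL = 208.7600 dB

208.7600 dB


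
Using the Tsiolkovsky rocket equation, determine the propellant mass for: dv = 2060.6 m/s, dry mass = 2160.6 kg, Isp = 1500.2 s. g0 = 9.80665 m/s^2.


ve = Isp * g0 = 1500.2 * 9.80665 = 14711.936330 m/s
mass ratio = exp(dv/ve) = exp(2060.6/14711.936330) = 1.15034643
m_prop = m_dry * (mr - 1) = 2160.6 * (1.15034643 - 1)
m_prop = 324.8385 kg

324.8385 kg


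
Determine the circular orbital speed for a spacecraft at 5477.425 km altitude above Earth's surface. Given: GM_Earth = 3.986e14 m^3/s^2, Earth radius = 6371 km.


r = R_E + alt = 6371.0 + 5477.425 = 11848.4250 km = 1.1848425e+07 m
v = sqrt(mu/r) = sqrt(3.986e14 / 1.1848425e+07) = 5800.1381 m/s = 5.8001 km/s

5.8001 km/s


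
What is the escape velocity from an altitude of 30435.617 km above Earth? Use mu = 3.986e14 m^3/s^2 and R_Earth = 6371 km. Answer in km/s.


r = 6371.0 + 30435.617 = 36806.6170 km = 3.6806617e+07 m
v_esc = sqrt(2*mu/r) = sqrt(2*3.986e14 / 3.6806617e+07)
v_esc = 4653.9391 m/s = 4.6539 km/s

4.6539 km/s


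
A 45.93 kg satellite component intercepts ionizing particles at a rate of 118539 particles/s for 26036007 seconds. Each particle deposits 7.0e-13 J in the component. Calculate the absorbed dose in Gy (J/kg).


Total energy deposited = rate * time * E_per
  = 118539 * 26036007 * 7.0e-13 = 2.1604 J
Dose = E_total / mass = 2.1604 / 45.93
Dose = 0.04703674 Gy

0.0470 Gy


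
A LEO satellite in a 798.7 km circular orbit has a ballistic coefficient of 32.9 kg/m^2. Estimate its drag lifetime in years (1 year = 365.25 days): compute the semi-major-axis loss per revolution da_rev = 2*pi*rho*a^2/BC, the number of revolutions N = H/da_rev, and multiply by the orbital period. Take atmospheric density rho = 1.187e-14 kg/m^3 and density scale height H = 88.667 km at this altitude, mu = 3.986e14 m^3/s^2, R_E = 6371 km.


a = R_E + alt = 7169.7000 km = 7.1697e+06 m
da_rev = 2*pi*rho*a^2/BC = 2*pi*1.187e-14*(7.1697e+06)^2/32.9 = 0.116529708 m per revolution
N = H/da_rev = 88667.0000 m / 0.116529708 m = 760896.0986 revolutions
P = 2*pi*sqrt(a^3/mu) = 6041.7493 s
lifetime = N*P = 760896.0986 * 6041.7493 = 4.5971434e+09 s = 53207.6787 days
years = 53207.6787 / 365.25 = 145.6747 years

145.6747 years


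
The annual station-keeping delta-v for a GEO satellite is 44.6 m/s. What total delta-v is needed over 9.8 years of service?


dV = rate * years = 44.6 * 9.8
dV = 437.0800 m/s

437.0800 m/s


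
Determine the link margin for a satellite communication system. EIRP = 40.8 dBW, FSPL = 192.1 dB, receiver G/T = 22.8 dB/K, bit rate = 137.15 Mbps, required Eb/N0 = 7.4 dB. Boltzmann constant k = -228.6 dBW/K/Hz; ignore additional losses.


C/N0 = EIRP - FSPL + G/T - k = 40.8 - 192.1 + 22.8 - (-228.6)
C/N0 = 100.1000 dB-Hz
R_b = 137.15 Mbps = 1.3715e+08 bps -> 10*log10(R_b) = 81.3720 dB-Hz
Eb/N0 = C/N0 - 10*log10(R_b) = 100.1000 - 81.3720 = 18.7280 dB
Margin = Eb/N0 - Eb/N0_req = 18.7280 - 7.4 = 11.3280 dB (link closes)

11.3280 dB


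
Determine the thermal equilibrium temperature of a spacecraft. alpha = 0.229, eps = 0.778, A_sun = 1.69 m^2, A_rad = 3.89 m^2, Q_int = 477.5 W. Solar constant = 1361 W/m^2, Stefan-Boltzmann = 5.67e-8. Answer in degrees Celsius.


Numerator = alpha*S*A_sun + Q_int = 0.229*1361*1.69 + 477.5 = 1004.2206 W
Denominator = eps*sigma*A_rad = 0.778*5.67e-8*3.89 = 1.7159801e-07 W/K^4
T^4 = 5.8521692e+09 K^4
T = 276.5854 K = 3.4354 C

3.4354 degrees Celsius


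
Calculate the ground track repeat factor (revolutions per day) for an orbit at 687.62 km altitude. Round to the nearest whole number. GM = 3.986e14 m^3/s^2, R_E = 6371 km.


r = 7.05862e+06 m
T = 2*pi*sqrt(r^3/mu) = 5901.8875 s = 98.3648 min
revs/day = 1440 / 98.3648 = 14.6394
Rounded: 15 revolutions per day

15 revolutions per day


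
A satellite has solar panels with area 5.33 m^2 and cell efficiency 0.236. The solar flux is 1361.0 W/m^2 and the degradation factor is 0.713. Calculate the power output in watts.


P = area * eta * S * degradation
P = 5.33 * 0.236 * 1361.0 * 0.713
P = 1220.6379 W

1220.6379 W


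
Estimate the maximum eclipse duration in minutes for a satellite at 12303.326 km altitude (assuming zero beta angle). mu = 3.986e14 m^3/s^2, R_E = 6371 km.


r = 18674.3260 km
T = 423.2796 min
Eclipse fraction = arcsin(R_E/r)/pi = arcsin(6371.0000/18674.3260)/pi
= arcsin(0.3411636)/pi = 0.110821
Eclipse duration = 0.110821 * 423.2796 = 46.9083 min

46.9083 minutes


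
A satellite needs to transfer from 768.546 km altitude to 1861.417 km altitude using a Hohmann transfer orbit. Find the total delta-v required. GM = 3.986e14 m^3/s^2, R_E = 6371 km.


r1 = 7139.5460 km = 7.139546e+06 m
r2 = 8232.4170 km = 8.232417e+06 m
dv1 = sqrt(mu/r1)*(sqrt(2*r2/(r1+r2)) - 1) = 261.0489 m/s
dv2 = sqrt(mu/r2)*(1 - sqrt(2*r1/(r1+r2))) = 251.9115 m/s
total dv = |dv1| + |dv2| = 261.0489 + 251.9115 = 512.9604 m/s = 0.5129604 km/s

0.5130 km/s


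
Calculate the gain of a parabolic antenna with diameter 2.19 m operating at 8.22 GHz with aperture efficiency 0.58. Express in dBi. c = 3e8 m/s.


lambda = c/f = 3e8 / 8.22e+09 = 0.03649635 m
G = eta*(pi*D/lambda)^2 = 0.58*(pi*2.19/0.03649635)^2
G = 20611.8557 (linear)
G = 10*log10(20611.8557) = 43.1412 dBi

43.1412 dBi


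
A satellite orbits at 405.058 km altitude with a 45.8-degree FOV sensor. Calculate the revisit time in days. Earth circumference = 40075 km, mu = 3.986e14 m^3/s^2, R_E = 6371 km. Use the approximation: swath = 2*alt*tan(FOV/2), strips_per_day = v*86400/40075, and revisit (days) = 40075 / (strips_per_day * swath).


swath = 2*405.058*tan(0.3996804) = 342.2064 km
v = sqrt(mu/r) = 7669.7303 m/s = 7.6697 km/s
strips/day = v*86400/40075 = 7.6697*86400/40075 = 16.5356
coverage/day = strips * swath = 16.5356 * 342.2064 = 5658.5926 km
revisit = 40075 / 5658.5926 = 7.0821 days

7.0821 days


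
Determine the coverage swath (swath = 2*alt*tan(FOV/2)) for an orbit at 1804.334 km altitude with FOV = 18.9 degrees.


FOV = 18.9 deg = 0.3298672 rad
swath = 2 * alt * tan(FOV/2) = 2 * 1804.334 * tan(0.1649336)
swath = 2 * 1804.334 * 0.1664456
swath = 600.6470 km

600.6470 km


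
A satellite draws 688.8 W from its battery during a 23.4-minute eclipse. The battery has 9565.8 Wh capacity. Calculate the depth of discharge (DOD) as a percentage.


E_used = P * t / 60 = 688.8 * 23.4 / 60 = 268.6320 Wh
DOD = E_used / E_total * 100 = 268.6320 / 9565.8 * 100
DOD = 2.8083 %

2.8083 %


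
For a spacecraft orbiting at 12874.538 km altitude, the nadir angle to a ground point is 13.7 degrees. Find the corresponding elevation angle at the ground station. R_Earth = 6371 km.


r = R_E + alt = 19245.5380 km
Law of sines in the satellite / Earth-center / ground-point triangle:
  sin(nadir)/R_E = sin(90 + el)/r  =>  cos(el) = (r/R_E)*sin(nadir)
cos(el) = (19245.5380 / 6371.0000) * sin(13.7 deg) = 0.7154415
el = arccos(0.7154415) = 44.3206 deg
(Earth-central angle = 90 - nadir - el = 31.9794 deg)

44.3206 degrees


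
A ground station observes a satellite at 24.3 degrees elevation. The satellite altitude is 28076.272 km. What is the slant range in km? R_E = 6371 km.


h = 28076.272 km, el = 24.3 deg
d = -R_E*sin(el) + sqrt((R_E*sin(el))^2 + 2*R_E*h + h^2)
d = -6371.0000*sin(0.424115) + sqrt((6371.0000*0.4115144)^2 + 2*6371.0000*28076.272 + 28076.272^2)
d = 31332.6014 km

31332.6014 km


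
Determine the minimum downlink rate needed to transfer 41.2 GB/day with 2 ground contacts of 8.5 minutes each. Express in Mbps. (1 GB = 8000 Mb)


total contact time = 2 * 8.5 * 60 = 1020.0000 s
data = 41.2 GB = 329600.0000 Mb
rate = 329600.0000 / 1020.0000 = 323.1373 Mbps

323.1373 Mbps


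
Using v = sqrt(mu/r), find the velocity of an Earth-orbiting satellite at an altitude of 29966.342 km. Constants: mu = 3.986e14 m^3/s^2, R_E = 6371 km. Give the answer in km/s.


r = R_E + alt = 6371.0 + 29966.342 = 36337.3420 km = 3.6337342e+07 m
v = sqrt(mu/r) = sqrt(3.986e14 / 3.6337342e+07) = 3312.0133 m/s = 3.3120 km/s

3.3120 km/s


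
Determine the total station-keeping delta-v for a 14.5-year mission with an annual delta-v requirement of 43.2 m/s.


dV = rate * years = 43.2 * 14.5
dV = 626.4000 m/s

626.4000 m/s


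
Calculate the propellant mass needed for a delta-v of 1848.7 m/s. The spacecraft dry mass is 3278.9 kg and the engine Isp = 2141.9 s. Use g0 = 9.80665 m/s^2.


ve = Isp * g0 = 2141.9 * 9.80665 = 21004.863635 m/s
mass ratio = exp(dv/ve) = exp(1848.7/21004.863635) = 1.09200226
m_prop = m_dry * (mr - 1) = 3278.9 * (1.09200226 - 1)
m_prop = 301.6662 kg

301.6662 kg


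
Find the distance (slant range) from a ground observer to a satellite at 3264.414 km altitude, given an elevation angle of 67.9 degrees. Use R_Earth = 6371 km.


h = 3264.414 km, el = 67.9 deg
d = -R_E*sin(el) + sqrt((R_E*sin(el))^2 + 2*R_E*h + h^2)
d = -6371.0000*sin(1.1851) + sqrt((6371.0000*0.9265286)^2 + 2*6371.0000*3264.414 + 3264.414^2)
d = 3429.6074 km

3429.6074 km


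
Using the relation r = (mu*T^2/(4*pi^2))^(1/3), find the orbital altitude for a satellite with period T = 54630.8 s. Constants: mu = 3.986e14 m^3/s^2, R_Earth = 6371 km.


T = 54630.8 s
r = (mu*T^2/(4*pi^2))^(1/3) = (3.986e14 * 54630.8^2 / (4*pi^2))^(1/3)
r = 3.1118422e+07 m = 31118.4215 km
alt = r - R_E = 31118.4215 - 6371 = 24747.4215 km

24747.4215 km


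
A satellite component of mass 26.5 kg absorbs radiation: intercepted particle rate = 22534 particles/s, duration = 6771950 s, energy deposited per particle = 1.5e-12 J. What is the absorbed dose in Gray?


Total energy deposited = rate * time * E_per
  = 22534 * 6771950 * 1.5e-12 = 0.2288987 J
Dose = E_total / mass = 0.2288987 / 26.5
Dose = 0.008637686 Gy

0.0086 Gy
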